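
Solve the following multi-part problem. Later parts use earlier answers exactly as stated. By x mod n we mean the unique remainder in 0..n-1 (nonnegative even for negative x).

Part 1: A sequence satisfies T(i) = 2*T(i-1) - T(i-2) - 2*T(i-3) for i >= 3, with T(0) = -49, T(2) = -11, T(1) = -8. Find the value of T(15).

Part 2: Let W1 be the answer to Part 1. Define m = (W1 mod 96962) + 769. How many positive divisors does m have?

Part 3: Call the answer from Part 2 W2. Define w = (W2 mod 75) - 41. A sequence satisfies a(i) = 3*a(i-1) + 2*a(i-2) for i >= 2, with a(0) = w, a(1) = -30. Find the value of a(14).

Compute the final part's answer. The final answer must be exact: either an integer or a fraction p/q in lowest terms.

Part 1: T(3) = 2*(-11) - 1*(-8) - 2*(-49) = 84; iterating: T(3)=84, T(4)=195, T(5)=328, T(6)=293, T(7)=-132, T(8)=-1213, T(9)=-2880, T(10)=-4283, T(11)=-3260, T(12)=3523, T(13)=18872, T(14)=40741, T(15)=55564; answer 55564
Part 2: W1 = 55564; m = 56333; 56333 is prime, so its only divisors are 1 and 56333; count = 2; answer 2
Part 3: W2 = 2; w = -39; a(2) = 3*(-30) + 2*(-39) = -168; iterating: a(2)=-168, a(3)=-564, a(4)=-2028, a(5)=-7212, a(6)=-25692, a(7)=-91500, a(8)=-325884, a(9)=-1160652, a(10)=-4133724, a(11)=-14722476, a(12)=-52434876, a(13)=-186749580, a(14)=-665118492; answer -665118492

-665118492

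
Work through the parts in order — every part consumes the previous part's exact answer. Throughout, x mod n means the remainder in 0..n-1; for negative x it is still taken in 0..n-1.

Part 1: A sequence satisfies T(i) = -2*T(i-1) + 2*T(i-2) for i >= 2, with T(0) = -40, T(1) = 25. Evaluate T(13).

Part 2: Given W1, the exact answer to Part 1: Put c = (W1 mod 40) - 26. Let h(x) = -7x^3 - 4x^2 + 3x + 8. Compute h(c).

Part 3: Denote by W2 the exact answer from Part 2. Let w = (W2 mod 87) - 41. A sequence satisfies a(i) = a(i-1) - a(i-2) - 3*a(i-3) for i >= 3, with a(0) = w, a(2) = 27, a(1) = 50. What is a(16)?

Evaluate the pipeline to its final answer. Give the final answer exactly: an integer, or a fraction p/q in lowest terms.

26911

Part 1: T(2) = -2*(25) + 2*(-40) = -130; iterating: T(2)=-130, T(3)=310, T(4)=-880, T(5)=2380, T(6)=-6520, T(7)=17800, T(8)=-48640, T(9)=132880, T(10)=-363040, T(11)=991840, T(12)=-2709760, T(13)=7403200; answer 7403200
Part 2: W1 = 7403200; c = -26; -7*(-26)^3 - 4*(-26)^2 + 3*(-26)^1 + 8 = (123032) + (-2704) + (-78) + (8) = 120258; answer 120258
Part 3: W2 = 120258; w = -17; a(3) = 1*(27) - 1*(50) - 3*(-17) = 28; iterating: a(3)=28, a(4)=-149, a(5)=-258, a(6)=-193, a(7)=512, a(8)=1479, a(9)=1546, a(10)=-1469, a(11)=-7452, a(12)=-10621, a(13)=1238, a(14)=34215, a(15)=64840, a(16)=26911; answer 26911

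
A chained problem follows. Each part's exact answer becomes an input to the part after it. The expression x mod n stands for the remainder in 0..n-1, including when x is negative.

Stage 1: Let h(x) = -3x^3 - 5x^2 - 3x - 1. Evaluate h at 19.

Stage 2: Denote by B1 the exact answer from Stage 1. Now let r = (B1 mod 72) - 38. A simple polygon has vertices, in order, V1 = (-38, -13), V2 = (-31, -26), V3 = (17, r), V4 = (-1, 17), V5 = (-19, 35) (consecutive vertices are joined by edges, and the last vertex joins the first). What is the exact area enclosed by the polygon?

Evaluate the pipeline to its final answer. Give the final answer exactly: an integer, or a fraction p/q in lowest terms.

3601/2

Stage 1: -3*(19)^3 - 5*(19)^2 - 3*(19)^1 - 1 = (-20577) + (-1805) + (-57) + (-1) = -22440; answer -22440
Stage 2: B1 = -22440; r = -14; cross terms: (-38*-26 - -31*-13)=585, (-31*-14 - 17*-26)=876, (17*17 - -1*-14)=275, (-1*35 - -19*17)=288, (-19*-13 - -38*35)=1577; twice the area = |3601| = 3601; area = 3601/2; answer 3601/2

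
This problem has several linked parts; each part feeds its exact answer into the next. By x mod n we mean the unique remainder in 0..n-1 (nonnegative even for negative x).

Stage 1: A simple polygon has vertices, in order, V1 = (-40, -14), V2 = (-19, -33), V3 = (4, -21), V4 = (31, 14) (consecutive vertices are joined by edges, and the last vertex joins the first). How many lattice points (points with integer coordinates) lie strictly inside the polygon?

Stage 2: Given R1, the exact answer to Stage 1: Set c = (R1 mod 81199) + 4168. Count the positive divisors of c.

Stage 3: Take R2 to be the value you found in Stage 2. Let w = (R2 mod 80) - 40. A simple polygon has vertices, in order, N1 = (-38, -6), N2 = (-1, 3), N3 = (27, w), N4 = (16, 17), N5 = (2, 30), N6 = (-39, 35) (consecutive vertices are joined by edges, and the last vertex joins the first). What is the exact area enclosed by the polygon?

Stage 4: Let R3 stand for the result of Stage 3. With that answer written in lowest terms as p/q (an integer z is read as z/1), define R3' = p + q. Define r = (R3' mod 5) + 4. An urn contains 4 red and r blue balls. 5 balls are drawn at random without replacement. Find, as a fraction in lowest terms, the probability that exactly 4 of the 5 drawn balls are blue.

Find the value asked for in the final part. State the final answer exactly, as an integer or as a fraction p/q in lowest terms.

35/99

Stage 1: cross terms: (-40*-33 - -19*-14)=1054, (-19*-21 - 4*-33)=531, (4*14 - 31*-21)=707, (31*-14 - -40*14)=126; twice the area = |2418| = 2418; area = 1209; boundary points = 1 + 1 + 1 + 1 = 4; strictly interior points = area - boundary/2 + 1 = 1208; answer 1208
Stage 2: R1 = 1208; c = 5376; 5376 = 2^8 * 3 * 7; number of divisors = (8+1) * (1+1) * (1+1) = 36; answer 36
Stage 3: R2 = 36; w = -4; cross terms: (-38*3 - -1*-6)=-120, (-1*-4 - 27*3)=-77, (27*17 - 16*-4)=523, (16*30 - 2*17)=446, (2*35 - -39*30)=1240, (-39*-6 - -38*35)=1564; twice the area = |3576| = 3576; area = 1788; answer 1788
Stage 4: R3 = 1788; threaded value p + q = 1789; r = 8; total draws C(12,5) = 792; favorable C(8,4)*C(4,1) = 280; P = 35/99; answer 35/99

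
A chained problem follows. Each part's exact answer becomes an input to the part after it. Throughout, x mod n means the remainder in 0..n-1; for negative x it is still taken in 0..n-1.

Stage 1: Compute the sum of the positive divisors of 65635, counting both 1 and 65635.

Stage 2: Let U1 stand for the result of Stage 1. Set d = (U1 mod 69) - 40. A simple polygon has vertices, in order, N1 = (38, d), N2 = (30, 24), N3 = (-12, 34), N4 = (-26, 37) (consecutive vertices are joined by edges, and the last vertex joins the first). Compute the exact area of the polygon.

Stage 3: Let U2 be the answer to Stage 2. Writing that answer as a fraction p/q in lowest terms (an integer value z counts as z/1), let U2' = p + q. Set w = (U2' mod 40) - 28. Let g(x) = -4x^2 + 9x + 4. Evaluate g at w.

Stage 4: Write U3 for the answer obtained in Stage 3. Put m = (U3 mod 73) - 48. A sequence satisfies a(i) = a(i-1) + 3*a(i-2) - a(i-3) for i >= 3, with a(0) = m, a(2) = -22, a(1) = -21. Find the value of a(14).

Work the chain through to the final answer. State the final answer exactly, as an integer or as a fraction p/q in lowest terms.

-358236

Stage 1: 65635 = 5 * 13127; sigma = (1 + 5) * (1 + 13127) = 6 * 13128 = 78768; answer 78768
Stage 2: U1 = 78768; d = -1; cross terms: (38*24 - 30*-1)=942, (30*34 - -12*24)=1308, (-12*37 - -26*34)=440, (-26*-1 - 38*37)=-1380; twice the area = |1310| = 1310; area = 655; answer 655
Stage 3: U2 = 655; threaded value p + q = 656; w = -12; -4*(-12)^2 + 9*(-12)^1 + 4 = (-576) + (-108) + (4) = -680; answer -680
Stage 4: U3 = -680; m = 2; a(3) = 1*(-22) + 3*(-21) - 1*(2) = -87; iterating: a(3)=-87, a(4)=-132, a(5)=-371, a(6)=-680, a(7)=-1661, a(8)=-3330, a(9)=-7633, a(10)=-15962, a(11)=-35531, a(12)=-75784, a(13)=-166415, a(14)=-358236; answer -358236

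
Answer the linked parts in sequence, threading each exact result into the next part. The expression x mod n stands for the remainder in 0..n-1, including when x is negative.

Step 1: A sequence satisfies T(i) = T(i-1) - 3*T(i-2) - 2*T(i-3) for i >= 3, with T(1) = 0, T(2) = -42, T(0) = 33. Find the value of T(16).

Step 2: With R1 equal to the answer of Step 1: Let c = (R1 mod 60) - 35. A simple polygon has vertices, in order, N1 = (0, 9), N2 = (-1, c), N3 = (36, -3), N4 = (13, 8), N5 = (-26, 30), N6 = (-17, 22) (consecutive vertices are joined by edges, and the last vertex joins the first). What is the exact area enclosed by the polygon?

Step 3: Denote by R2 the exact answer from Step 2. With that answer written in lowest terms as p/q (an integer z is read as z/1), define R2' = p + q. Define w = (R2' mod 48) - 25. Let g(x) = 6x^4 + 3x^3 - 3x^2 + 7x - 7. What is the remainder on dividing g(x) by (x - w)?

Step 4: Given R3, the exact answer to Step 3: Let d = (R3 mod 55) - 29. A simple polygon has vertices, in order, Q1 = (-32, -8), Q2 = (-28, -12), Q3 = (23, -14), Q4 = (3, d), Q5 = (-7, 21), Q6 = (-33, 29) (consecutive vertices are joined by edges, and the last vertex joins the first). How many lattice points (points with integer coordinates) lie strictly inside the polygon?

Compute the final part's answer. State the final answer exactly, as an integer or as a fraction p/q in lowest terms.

Step 1: T(3) = 1*(-42) - 3*(0) - 2*(33) = -108; iterating: T(3)=-108, T(4)=18, T(5)=426, T(6)=588, T(7)=-726, T(8)=-3342, T(9)=-2340, T(10)=9138, T(11)=22842, T(12)=108, T(13)=-86694, T(14)=-132702, T(15)=127164, T(16)=698658; answer 698658
Step 2: R1 = 698658; c = -17; cross terms: (0*-17 - -1*9)=9, (-1*-3 - 36*-17)=615, (36*8 - 13*-3)=327, (13*30 - -26*8)=598, (-26*22 - -17*30)=-62, (-17*9 - 0*22)=-153; twice the area = |1334| = 1334; area = 667; answer 667
Step 3: R2 = 667; threaded value p + q = 668; w = 19; remainder = value at the root: 6*(19)^4 + 3*(19)^3 - 3*(19)^2 + 7*(19)^1 - 7 = (781926) + (20577) + (-1083) + (133) + (-7) = 801546; answer 801546
Step 4: R3 = 801546; d = 2; cross terms: (-32*-12 - -28*-8)=160, (-28*-14 - 23*-12)=668, (23*2 - 3*-14)=88, (3*21 - -7*2)=77, (-7*29 - -33*21)=490, (-33*-8 - -32*29)=1192; twice the area = |2675| = 2675; area = 2675/2; boundary points = 4 + 1 + 4 + 1 + 2 + 1 = 13; strictly interior points = area - boundary/2 + 1 = 1332; answer 1332

1332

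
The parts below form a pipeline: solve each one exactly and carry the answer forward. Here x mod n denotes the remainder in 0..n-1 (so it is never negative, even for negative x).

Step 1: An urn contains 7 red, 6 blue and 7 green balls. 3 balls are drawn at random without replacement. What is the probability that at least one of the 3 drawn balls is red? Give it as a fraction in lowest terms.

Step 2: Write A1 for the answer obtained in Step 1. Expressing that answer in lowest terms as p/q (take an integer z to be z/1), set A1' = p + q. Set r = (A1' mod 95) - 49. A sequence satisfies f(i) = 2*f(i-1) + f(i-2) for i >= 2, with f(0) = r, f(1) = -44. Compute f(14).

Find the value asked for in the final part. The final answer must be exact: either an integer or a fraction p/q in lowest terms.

-3621330

Step 1: total draws C(20,3) = 1140; complement C(13,3) = 286; favorable 1140 - 286 = 854; P = 427/570; answer 427/570
Step 2: A1 = 427/570; threaded value p + q = 997; r = -2; f(2) = 2*(-44) + 1*(-2) = -90; iterating: f(2)=-90, f(3)=-224, f(4)=-538, f(5)=-1300, f(6)=-3138, f(7)=-7576, f(8)=-18290, f(9)=-44156, f(10)=-106602, f(11)=-257360, f(12)=-621322, f(13)=-1500004, f(14)=-3621330; answer -3621330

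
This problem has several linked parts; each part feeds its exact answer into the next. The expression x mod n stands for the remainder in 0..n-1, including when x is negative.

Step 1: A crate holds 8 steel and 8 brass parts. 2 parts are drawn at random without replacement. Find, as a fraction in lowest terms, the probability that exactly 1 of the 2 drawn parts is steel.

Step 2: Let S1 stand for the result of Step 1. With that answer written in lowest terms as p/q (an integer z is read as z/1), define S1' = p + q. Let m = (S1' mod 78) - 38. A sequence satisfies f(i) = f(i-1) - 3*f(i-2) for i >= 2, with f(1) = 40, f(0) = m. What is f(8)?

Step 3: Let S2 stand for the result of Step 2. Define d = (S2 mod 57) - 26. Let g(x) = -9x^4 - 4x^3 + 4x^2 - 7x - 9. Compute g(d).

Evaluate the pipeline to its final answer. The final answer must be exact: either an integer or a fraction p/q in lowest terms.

Step 1: total draws C(16,2) = 120; favorable C(8,1)*C(8,1) = 64; P = 8/15; answer 8/15
Step 2: S1 = 8/15; threaded value p + q = 23; m = -15; f(2) = 1*(40) - 3*(-15) = 85; iterating: f(2)=85, f(3)=-35, f(4)=-290, f(5)=-185, f(6)=685, f(7)=1240, f(8)=-815; answer -815
Step 3: S2 = -815; d = 14; -9*(14)^4 - 4*(14)^3 + 4*(14)^2 - 7*(14)^1 - 9 = (-345744) + (-10976) + (784) + (-98) + (-9) = -356043; answer -356043

-356043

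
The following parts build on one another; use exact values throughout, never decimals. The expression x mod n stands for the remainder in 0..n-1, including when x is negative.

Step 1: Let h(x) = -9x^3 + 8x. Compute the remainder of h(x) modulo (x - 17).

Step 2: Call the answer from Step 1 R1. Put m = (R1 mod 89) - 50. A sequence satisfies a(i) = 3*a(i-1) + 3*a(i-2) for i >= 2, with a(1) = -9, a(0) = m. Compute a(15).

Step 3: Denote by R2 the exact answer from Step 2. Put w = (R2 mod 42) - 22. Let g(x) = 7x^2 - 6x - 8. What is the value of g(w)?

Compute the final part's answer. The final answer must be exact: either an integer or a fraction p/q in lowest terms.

137

Step 1: remainder = value at the root: -9*(17)^3 + 8*(17)^1 = (-44217) + (136) = -44081; answer -44081
Step 2: R1 = -44081; m = 13; a(2) = 3*(-9) + 3*(13) = 12; iterating: a(2)=12, a(3)=9, a(4)=63, a(5)=216, a(6)=837, a(7)=3159, a(8)=11988, a(9)=45441, a(10)=172287, a(11)=653184, a(12)=2476413, a(13)=9388791, a(14)=35595612, a(15)=134953209; answer 134953209
Step 3: R2 = 134953209; w = 5; 7*(5)^2 - 6*(5)^1 - 8 = (175) + (-30) + (-8) = 137; answer 137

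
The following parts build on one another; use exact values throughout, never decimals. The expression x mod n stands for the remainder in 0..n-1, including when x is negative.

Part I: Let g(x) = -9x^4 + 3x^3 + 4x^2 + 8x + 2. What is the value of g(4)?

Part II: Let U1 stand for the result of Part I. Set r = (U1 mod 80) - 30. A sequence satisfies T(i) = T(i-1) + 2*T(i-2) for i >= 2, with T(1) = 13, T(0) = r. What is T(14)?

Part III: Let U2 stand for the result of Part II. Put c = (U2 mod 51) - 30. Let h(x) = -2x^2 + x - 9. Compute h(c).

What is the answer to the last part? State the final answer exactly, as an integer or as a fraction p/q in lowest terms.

Part I: -9*(4)^4 + 3*(4)^3 + 4*(4)^2 + 8*(4)^1 + 2 = (-2304) + (192) + (64) + (32) + (2) = -2014; answer -2014
Part II: U1 = -2014; r = 36; T(2) = 1*(13) + 2*(36) = 85; iterating: T(2)=85, T(3)=111, T(4)=281, T(5)=503, T(6)=1065, T(7)=2071, T(8)=4201, T(9)=8343, T(10)=16745, T(11)=33431, T(12)=66921, T(13)=133783, T(14)=267625; answer 267625
Part III: U2 = 267625; c = -2; -2*(-2)^2 + 1*(-2)^1 - 9 = (-8) + (-2) + (-9) = -19; answer -19

-19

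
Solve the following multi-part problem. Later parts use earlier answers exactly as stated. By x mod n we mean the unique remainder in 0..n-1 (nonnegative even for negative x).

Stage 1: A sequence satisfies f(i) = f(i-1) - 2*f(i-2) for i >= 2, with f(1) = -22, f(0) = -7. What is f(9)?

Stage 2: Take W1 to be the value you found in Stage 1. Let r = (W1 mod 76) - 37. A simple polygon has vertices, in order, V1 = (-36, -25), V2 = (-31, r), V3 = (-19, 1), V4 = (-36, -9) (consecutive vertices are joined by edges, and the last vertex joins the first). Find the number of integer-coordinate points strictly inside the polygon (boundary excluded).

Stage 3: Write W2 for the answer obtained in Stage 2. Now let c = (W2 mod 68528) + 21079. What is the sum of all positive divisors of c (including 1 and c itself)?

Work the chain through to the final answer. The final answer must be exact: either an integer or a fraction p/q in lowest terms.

Stage 1: f(2) = 1*(-22) - 2*(-7) = -8; iterating: f(2)=-8, f(3)=36, f(4)=52, f(5)=-20, f(6)=-124, f(7)=-84, f(8)=164, f(9)=332; answer 332
Stage 2: W1 = 332; r = -9; cross terms: (-36*-9 - -31*-25)=-451, (-31*1 - -19*-9)=-202, (-19*-9 - -36*1)=207, (-36*-25 - -36*-9)=576; twice the area = |130| = 130; area = 65; boundary points = 1 + 2 + 1 + 16 = 20; strictly interior points = area - boundary/2 + 1 = 56; answer 56
Stage 3: W2 = 56; c = 21135; 21135 = 3 * 5 * 1409; sigma = (1 + 3) * (1 + 5) * (1 + 1409) = 4 * 6 * 1410 = 33840; answer 33840

33840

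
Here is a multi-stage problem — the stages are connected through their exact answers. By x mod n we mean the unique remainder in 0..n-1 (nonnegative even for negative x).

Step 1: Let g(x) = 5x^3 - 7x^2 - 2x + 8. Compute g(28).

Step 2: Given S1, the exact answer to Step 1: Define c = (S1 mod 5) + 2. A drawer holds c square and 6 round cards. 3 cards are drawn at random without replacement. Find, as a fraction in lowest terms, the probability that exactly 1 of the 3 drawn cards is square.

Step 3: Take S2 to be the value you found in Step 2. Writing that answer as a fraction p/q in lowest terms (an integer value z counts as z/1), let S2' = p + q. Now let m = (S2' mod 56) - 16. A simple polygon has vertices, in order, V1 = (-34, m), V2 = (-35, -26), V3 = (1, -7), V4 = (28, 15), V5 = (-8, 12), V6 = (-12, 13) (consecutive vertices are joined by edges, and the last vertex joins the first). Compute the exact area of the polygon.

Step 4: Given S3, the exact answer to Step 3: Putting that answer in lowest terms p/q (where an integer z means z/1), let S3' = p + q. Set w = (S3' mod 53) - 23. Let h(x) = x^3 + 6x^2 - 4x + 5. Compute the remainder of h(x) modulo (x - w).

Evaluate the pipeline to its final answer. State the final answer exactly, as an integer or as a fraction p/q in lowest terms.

-7651

Step 1: 5*(28)^3 - 7*(28)^2 - 2*(28)^1 + 8 = (109760) + (-5488) + (-56) + (8) = 104224; answer 104224
Step 2: S1 = 104224; c = 6; total draws C(12,3) = 220; favorable C(6,1)*C(6,2) = 90; P = 9/22; answer 9/22
Step 3: S2 = 9/22; threaded value p + q = 31; m = 15; cross terms: (-34*-26 - -35*15)=1409, (-35*-7 - 1*-26)=271, (1*15 - 28*-7)=211, (28*12 - -8*15)=456, (-8*13 - -12*12)=40, (-12*15 - -34*13)=262; twice the area = |2649| = 2649; area = 2649/2; answer 2649/2
Step 4: S3 = 2649/2; threaded value p + q = 2651; w = -22; remainder = value at the root: 1*(-22)^3 + 6*(-22)^2 - 4*(-22)^1 + 5 = (-10648) + (2904) + (88) + (5) = -7651; answer -7651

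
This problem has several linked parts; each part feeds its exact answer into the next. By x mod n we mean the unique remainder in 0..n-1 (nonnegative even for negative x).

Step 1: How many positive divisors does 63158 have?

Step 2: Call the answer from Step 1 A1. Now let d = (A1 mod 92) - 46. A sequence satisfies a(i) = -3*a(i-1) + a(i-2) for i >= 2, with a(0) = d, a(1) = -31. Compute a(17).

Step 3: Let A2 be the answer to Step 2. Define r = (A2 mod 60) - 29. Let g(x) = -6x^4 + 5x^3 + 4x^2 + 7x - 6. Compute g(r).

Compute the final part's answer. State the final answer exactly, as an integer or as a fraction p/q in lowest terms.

Step 1: 63158 = 2 * 23 * 1373; number of divisors = (1+1) * (1+1) * (1+1) = 8; answer 8
Step 2: A1 = 8; d = -38; a(2) = -3*(-31) + 1*(-38) = 55; iterating: a(2)=55, a(3)=-196, a(4)=643, a(5)=-2125, a(6)=7018, a(7)=-23179, a(8)=76555, a(9)=-252844, a(10)=835087, a(11)=-2758105, a(12)=9109402, a(13)=-30086311, a(14)=99368335, a(15)=-328191316, a(16)=1083942283, a(17)=-3580018165; answer -3580018165
Step 3: A2 = -3580018165; r = 6; -6*(6)^4 + 5*(6)^3 + 4*(6)^2 + 7*(6)^1 - 6 = (-7776) + (1080) + (144) + (42) + (-6) = -6516; answer -6516

-6516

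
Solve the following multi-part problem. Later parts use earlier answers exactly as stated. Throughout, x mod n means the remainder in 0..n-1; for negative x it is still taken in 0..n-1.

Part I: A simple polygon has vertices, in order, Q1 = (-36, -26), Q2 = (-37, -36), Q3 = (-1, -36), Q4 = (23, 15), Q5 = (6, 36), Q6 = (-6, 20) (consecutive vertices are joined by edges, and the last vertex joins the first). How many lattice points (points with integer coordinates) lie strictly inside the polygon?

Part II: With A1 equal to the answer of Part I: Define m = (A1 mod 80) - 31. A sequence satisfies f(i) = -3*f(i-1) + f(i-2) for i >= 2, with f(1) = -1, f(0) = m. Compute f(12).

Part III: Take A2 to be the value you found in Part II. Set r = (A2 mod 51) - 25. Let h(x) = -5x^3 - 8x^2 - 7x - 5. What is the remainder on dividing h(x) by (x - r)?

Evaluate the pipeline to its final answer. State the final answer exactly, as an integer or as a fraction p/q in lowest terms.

64675

Part I: cross terms: (-36*-36 - -37*-26)=334, (-37*-36 - -1*-36)=1296, (-1*15 - 23*-36)=813, (23*36 - 6*15)=738, (6*20 - -6*36)=336, (-6*-26 - -36*20)=876; twice the area = |4393| = 4393; area = 4393/2; boundary points = 1 + 36 + 3 + 1 + 4 + 2 = 47; strictly interior points = area - boundary/2 + 1 = 2174; answer 2174
Part II: A1 = 2174; m = -17; f(2) = -3*(-1) + 1*(-17) = -14; iterating: f(2)=-14, f(3)=41, f(4)=-137, f(5)=452, f(6)=-1493, f(7)=4931, f(8)=-16286, f(9)=53789, f(10)=-177653, f(11)=586748, f(12)=-1937897; answer -1937897
Part III: A2 = -1937897; r = -24; remainder = value at the root: -5*(-24)^3 - 8*(-24)^2 - 7*(-24)^1 - 5 = (69120) + (-4608) + (168) + (-5) = 64675; answer 64675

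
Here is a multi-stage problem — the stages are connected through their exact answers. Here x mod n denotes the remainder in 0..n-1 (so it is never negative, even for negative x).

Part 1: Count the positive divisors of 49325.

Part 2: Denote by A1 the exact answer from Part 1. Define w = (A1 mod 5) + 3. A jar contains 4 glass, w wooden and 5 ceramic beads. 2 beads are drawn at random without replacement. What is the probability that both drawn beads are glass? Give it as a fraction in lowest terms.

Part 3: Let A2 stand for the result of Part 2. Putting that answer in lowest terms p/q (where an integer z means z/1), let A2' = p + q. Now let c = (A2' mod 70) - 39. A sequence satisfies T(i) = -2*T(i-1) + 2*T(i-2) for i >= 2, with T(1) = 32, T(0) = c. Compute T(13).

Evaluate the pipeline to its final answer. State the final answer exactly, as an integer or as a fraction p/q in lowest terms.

Part 1: 49325 = 5^2 * 1973; number of divisors = (2+1) * (1+1) = 6; answer 6
Part 2: A1 = 6; w = 4; total draws C(13,2) = 78; favorable C(4,2) = 6; P = 1/13; answer 1/13
Part 3: A2 = 1/13; threaded value p + q = 14; c = -25; T(2) = -2*(32) + 2*(-25) = -114; iterating: T(2)=-114, T(3)=292, T(4)=-812, T(5)=2208, T(6)=-6040, T(7)=16496, T(8)=-45072, T(9)=123136, T(10)=-336416, T(11)=919104, T(12)=-2511040, T(13)=6860288; answer 6860288

6860288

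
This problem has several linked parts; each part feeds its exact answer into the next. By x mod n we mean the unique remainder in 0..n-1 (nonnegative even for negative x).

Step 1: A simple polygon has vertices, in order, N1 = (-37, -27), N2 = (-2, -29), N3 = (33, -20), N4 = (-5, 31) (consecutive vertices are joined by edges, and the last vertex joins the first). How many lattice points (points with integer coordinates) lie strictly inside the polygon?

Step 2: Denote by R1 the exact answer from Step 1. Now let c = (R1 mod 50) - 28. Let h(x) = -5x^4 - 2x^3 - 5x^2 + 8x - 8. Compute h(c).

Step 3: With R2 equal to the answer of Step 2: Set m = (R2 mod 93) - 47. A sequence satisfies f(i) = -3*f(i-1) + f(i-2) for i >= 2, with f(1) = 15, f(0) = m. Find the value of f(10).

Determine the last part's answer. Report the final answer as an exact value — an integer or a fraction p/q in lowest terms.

Step 1: cross terms: (-37*-29 - -2*-27)=1019, (-2*-20 - 33*-29)=997, (33*31 - -5*-20)=923, (-5*-27 - -37*31)=1282; twice the area = |4221| = 4221; area = 4221/2; boundary points = 1 + 1 + 1 + 2 = 5; strictly interior points = area - boundary/2 + 1 = 2109; answer 2109
Step 2: R1 = 2109; c = -19; -5*(-19)^4 - 2*(-19)^3 - 5*(-19)^2 + 8*(-19)^1 - 8 = (-651605) + (13718) + (-1805) + (-152) + (-8) = -639852; answer -639852
Step 3: R2 = -639852; m = 34; f(2) = -3*(15) + 1*(34) = -11; iterating: f(2)=-11, f(3)=48, f(4)=-155, f(5)=513, f(6)=-1694, f(7)=5595, f(8)=-18479, f(9)=61032, f(10)=-201575; answer -201575

-201575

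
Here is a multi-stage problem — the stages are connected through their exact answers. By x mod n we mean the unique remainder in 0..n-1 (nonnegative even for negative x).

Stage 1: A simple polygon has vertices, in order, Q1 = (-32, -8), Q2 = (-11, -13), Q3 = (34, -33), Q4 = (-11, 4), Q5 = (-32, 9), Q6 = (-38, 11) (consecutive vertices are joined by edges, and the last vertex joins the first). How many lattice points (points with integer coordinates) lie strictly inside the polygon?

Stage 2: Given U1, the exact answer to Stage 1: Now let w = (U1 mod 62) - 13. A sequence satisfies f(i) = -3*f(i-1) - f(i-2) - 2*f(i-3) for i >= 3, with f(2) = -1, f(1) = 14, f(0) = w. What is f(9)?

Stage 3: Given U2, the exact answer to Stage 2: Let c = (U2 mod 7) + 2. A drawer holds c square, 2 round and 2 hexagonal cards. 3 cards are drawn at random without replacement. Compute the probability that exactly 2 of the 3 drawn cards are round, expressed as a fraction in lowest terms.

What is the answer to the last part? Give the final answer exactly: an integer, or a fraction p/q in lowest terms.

Stage 1: cross terms: (-32*-13 - -11*-8)=328, (-11*-33 - 34*-13)=805, (34*4 - -11*-33)=-227, (-11*9 - -32*4)=29, (-32*11 - -38*9)=-10, (-38*-8 - -32*11)=656; twice the area = |1581| = 1581; area = 1581/2; boundary points = 1 + 5 + 1 + 1 + 2 + 1 = 11; strictly interior points = area - boundary/2 + 1 = 786; answer 786
Stage 2: U1 = 786; w = 29; f(3) = -3*(-1) - 1*(14) - 2*(29) = -69; iterating: f(3)=-69, f(4)=180, f(5)=-469, f(6)=1365, f(7)=-3986, f(8)=11531, f(9)=-33337; answer -33337
Stage 3: U2 = -33337; c = 6; total draws C(10,3) = 120; favorable C(2,2)*C(8,1) = 8; P = 1/15; answer 1/15

1/15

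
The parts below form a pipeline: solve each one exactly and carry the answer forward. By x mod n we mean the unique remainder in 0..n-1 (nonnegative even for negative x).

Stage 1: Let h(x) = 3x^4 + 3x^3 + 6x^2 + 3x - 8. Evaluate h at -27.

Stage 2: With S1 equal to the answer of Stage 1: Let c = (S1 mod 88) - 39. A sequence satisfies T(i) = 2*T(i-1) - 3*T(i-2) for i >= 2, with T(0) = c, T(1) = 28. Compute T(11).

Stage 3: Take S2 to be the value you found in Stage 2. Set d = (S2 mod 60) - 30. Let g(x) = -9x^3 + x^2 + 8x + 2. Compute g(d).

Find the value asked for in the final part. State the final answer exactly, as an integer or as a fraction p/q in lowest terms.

158654

Stage 1: 3*(-27)^4 + 3*(-27)^3 + 6*(-27)^2 + 3*(-27)^1 - 8 = (1594323) + (-59049) + (4374) + (-81) + (-8) = 1539559; answer 1539559
Stage 2: S1 = 1539559; c = 48; T(2) = 2*(28) - 3*(48) = -88; iterating: T(2)=-88, T(3)=-260, T(4)=-256, T(5)=268, T(6)=1304, T(7)=1804, T(8)=-304, T(9)=-6020, T(10)=-11128, T(11)=-4196; answer -4196
Stage 3: S2 = -4196; d = -26; -9*(-26)^3 + 1*(-26)^2 + 8*(-26)^1 + 2 = (158184) + (676) + (-208) + (2) = 158654; answer 158654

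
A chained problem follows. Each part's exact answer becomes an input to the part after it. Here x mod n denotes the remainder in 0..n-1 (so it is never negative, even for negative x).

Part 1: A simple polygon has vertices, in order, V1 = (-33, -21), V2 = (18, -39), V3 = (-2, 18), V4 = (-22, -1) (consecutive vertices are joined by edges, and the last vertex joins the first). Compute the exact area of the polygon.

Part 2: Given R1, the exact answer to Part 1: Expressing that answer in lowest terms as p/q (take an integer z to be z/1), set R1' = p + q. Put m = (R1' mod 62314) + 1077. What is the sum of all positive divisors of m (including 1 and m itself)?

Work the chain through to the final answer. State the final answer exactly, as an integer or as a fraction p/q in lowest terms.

2448

Part 1: cross terms: (-33*-39 - 18*-21)=1665, (18*18 - -2*-39)=246, (-2*-1 - -22*18)=398, (-22*-21 - -33*-1)=429; twice the area = |2738| = 2738; area = 1369; answer 1369
Part 2: R1 = 1369; threaded value p + q = 1370; m = 2447; 2447 is prime, so its only divisors are 1 and 2447; sigma = 1 + 2447 = 2448; answer 2448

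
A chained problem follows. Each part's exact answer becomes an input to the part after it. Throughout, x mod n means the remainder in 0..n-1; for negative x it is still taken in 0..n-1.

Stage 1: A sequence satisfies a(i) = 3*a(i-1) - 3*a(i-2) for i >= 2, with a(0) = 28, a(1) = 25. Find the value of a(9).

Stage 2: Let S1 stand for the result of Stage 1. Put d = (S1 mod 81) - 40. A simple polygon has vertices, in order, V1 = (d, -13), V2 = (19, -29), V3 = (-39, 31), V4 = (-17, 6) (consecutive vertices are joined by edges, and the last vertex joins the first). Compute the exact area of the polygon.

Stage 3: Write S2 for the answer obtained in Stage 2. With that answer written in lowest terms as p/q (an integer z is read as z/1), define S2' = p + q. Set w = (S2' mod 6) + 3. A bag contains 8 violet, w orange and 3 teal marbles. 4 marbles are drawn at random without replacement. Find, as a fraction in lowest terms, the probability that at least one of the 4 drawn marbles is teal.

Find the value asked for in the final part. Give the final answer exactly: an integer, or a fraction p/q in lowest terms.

58/91

Stage 1: a(2) = 3*(25) - 3*(28) = -9; iterating: a(2)=-9, a(3)=-102, a(4)=-279, a(5)=-531, a(6)=-756, a(7)=-675, a(8)=243, a(9)=2754; answer 2754
Stage 2: S1 = 2754; d = -40; cross terms: (-40*-29 - 19*-13)=1407, (19*31 - -39*-29)=-542, (-39*6 - -17*31)=293, (-17*-13 - -40*6)=461; twice the area = |1619| = 1619; area = 1619/2; answer 1619/2
Stage 3: S2 = 1619/2; threaded value p + q = 1621; w = 4; total draws C(15,4) = 1365; complement C(12,4) = 495; favorable 1365 - 495 = 870; P = 58/91; answer 58/91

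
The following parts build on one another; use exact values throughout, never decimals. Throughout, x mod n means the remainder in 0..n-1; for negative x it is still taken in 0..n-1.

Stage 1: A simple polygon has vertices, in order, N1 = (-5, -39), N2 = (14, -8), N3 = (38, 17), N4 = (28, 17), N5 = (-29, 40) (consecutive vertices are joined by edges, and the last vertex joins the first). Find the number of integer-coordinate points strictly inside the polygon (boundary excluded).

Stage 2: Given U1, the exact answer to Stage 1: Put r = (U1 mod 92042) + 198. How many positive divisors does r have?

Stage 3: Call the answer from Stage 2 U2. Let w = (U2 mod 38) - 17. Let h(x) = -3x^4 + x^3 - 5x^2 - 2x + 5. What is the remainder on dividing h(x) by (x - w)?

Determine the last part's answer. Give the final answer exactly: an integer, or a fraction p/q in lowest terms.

-45832

Stage 1: cross terms: (-5*-8 - 14*-39)=586, (14*17 - 38*-8)=542, (38*17 - 28*17)=170, (28*40 - -29*17)=1613, (-29*-39 - -5*40)=1331; twice the area = |4242| = 4242; area = 2121; boundary points = 1 + 1 + 10 + 1 + 1 = 14; strictly interior points = area - boundary/2 + 1 = 2115; answer 2115
Stage 2: U1 = 2115; r = 2313; 2313 = 3^2 * 257; number of divisors = (2+1) * (1+1) = 6; answer 6
Stage 3: U2 = 6; w = -11; remainder = value at the root: -3*(-11)^4 + 1*(-11)^3 - 5*(-11)^2 - 2*(-11)^1 + 5 = (-43923) + (-1331) + (-605) + (22) + (5) = -45832; answer -45832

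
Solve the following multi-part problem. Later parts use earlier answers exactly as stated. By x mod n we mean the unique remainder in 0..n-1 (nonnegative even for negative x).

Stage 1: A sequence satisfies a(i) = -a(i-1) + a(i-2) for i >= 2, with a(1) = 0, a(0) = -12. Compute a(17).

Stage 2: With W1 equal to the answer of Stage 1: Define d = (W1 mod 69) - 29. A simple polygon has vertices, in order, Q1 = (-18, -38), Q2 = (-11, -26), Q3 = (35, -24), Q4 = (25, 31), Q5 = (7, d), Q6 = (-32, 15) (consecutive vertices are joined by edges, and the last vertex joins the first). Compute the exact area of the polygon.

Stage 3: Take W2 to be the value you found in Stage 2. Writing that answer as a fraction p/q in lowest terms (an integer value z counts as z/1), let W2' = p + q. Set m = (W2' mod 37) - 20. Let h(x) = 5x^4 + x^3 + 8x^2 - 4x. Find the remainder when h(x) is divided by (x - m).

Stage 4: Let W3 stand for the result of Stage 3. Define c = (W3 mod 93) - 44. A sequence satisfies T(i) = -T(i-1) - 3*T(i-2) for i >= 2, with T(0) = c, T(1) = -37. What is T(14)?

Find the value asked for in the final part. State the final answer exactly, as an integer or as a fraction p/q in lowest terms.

42739

Stage 1: a(2) = -1*(0) + 1*(-12) = -12; iterating: a(2)=-12, a(3)=12, a(4)=-24, a(5)=36, a(6)=-60, a(7)=96, a(8)=-156, a(9)=252, a(10)=-408, a(11)=660, a(12)=-1068, a(13)=1728, a(14)=-2796, a(15)=4524, a(16)=-7320, a(17)=11844; answer 11844
Stage 2: W1 = 11844; d = 16; cross terms: (-18*-26 - -11*-38)=50, (-11*-24 - 35*-26)=1174, (35*31 - 25*-24)=1685, (25*16 - 7*31)=183, (7*15 - -32*16)=617, (-32*-38 - -18*15)=1486; twice the area = |5195| = 5195; area = 5195/2; answer 5195/2
Stage 3: W2 = 5195/2; threaded value p + q = 5197; m = -3; remainder = value at the root: 5*(-3)^4 + 1*(-3)^3 + 8*(-3)^2 - 4*(-3)^1 = (405) + (-27) + (72) + (12) = 462; answer 462
Stage 4: W3 = 462; c = 46; T(2) = -1*(-37) - 3*(46) = -101; iterating: T(2)=-101, T(3)=212, T(4)=91, T(5)=-727, T(6)=454, T(7)=1727, T(8)=-3089, T(9)=-2092, T(10)=11359, T(11)=-5083, T(12)=-28994, T(13)=44243, T(14)=42739; answer 42739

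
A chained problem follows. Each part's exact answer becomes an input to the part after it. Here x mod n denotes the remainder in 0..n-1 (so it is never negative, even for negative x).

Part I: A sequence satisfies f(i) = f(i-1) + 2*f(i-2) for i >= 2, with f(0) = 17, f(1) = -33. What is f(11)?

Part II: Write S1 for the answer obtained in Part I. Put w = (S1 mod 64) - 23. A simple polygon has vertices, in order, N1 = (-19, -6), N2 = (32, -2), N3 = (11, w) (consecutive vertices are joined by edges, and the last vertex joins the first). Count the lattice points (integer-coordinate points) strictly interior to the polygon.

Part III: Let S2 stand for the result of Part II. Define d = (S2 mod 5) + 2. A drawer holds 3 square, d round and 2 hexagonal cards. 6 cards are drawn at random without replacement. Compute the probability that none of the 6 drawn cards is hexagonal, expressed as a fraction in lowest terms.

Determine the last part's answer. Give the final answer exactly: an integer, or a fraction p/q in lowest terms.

1/12

Part I: f(2) = 1*(-33) + 2*(17) = 1; iterating: f(2)=1, f(3)=-65, f(4)=-63, f(5)=-193, f(6)=-319, f(7)=-705, f(8)=-1343, f(9)=-2753, f(10)=-5439, f(11)=-10945; answer -10945
Part II: S1 = -10945; w = 40; cross terms: (-19*-2 - 32*-6)=230, (32*40 - 11*-2)=1302, (11*-6 - -19*40)=694; twice the area = |2226| = 2226; area = 1113; boundary points = 1 + 21 + 2 = 24; strictly interior points = area - boundary/2 + 1 = 1102; answer 1102
Part III: S2 = 1102; d = 4; total draws C(9,6) = 84; favorable C(7,6) = 7; P = 1/12; answer 1/12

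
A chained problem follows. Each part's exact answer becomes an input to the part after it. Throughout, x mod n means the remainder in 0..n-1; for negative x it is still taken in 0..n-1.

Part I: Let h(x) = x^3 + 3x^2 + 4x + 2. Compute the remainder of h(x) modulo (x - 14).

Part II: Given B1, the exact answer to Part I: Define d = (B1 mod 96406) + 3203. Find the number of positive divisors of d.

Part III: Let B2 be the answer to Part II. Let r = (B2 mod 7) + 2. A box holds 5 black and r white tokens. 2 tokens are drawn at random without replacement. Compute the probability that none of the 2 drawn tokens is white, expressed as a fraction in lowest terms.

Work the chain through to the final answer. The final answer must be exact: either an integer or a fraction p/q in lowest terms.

Part I: remainder = value at the root: 1*(14)^3 + 3*(14)^2 + 4*(14)^1 + 2 = (2744) + (588) + (56) + (2) = 3390; answer 3390
Part II: B1 = 3390; d = 6593; 6593 = 19 * 347; number of divisors = (1+1) * (1+1) = 4; answer 4
Part III: B2 = 4; r = 6; total draws C(11,2) = 55; favorable C(5,2) = 10; P = 2/11; answer 2/11

2/11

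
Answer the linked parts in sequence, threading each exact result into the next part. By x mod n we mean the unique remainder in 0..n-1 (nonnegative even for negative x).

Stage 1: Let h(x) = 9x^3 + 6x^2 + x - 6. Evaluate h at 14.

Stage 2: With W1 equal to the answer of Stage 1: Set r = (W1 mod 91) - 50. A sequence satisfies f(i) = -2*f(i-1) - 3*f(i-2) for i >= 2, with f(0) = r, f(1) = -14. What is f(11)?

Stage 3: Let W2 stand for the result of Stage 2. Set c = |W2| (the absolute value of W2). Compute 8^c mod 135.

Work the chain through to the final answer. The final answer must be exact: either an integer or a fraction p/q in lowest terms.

19

Stage 1: 9*(14)^3 + 6*(14)^2 + 1*(14)^1 - 6 = (24696) + (1176) + (14) + (-6) = 25880; answer 25880
Stage 2: W1 = 25880; r = -14; f(2) = -2*(-14) - 3*(-14) = 70; iterating: f(2)=70, f(3)=-98, f(4)=-14, f(5)=322, f(6)=-602, f(7)=238, f(8)=1330, f(9)=-3374, f(10)=2758, f(11)=4606; answer 4606
Stage 3: W2 = 4606; c = 4606; squarings mod 135: 8^1=8, 8^2=64, 8^4=46, 8^8=91, 8^16=46, 8^32=91, 8^64=46, 8^128=91, 8^256=46, 8^512=91, 8^1024=46, 8^2048=91, 8^4096=46; 8^4606 = 8^2 * 8^4 * 8^8 * 8^16 * 8^32 * 8^64 * 8^128 * 8^256 * 8^4096 = 19 (mod 135); answer 19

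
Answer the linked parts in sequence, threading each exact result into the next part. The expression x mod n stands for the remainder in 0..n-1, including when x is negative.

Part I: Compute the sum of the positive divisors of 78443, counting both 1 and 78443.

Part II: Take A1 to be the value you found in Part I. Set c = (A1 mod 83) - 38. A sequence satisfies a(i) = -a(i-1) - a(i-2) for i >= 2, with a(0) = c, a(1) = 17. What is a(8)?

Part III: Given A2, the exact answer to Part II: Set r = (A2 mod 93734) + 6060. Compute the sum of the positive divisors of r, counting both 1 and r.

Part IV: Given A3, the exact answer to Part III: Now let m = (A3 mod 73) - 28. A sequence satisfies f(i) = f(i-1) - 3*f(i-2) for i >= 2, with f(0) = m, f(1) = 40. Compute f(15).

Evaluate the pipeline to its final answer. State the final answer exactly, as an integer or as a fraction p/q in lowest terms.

Part I: 78443 = 47 * 1669; sigma = (1 + 47) * (1 + 1669) = 48 * 1670 = 80160; answer 80160
Part II: A1 = 80160; c = 27; a(2) = -1*(17) - 1*(27) = -44; iterating: a(2)=-44, a(3)=27, a(4)=17, a(5)=-44, a(6)=27, a(7)=17, a(8)=-44; answer -44
Part III: A2 = -44; r = 99750; 99750 = 2 * 3 * 5^3 * 7 * 19; sigma = (1 + 2) * (1 + 3) * (1 + 5 + 25 + 125) * (1 + 7) * (1 + 19) = 3 * 4 * 156 * 8 * 20 = 299520; answer 299520
Part IV: A3 = 299520; m = -27; f(2) = 1*(40) - 3*(-27) = 121; iterating: f(2)=121, f(3)=1, f(4)=-362, f(5)=-365, f(6)=721, f(7)=1816, f(8)=-347, f(9)=-5795, f(10)=-4754, f(11)=12631, f(12)=26893, f(13)=-11000, f(14)=-91679, f(15)=-58679; answer -58679

-58679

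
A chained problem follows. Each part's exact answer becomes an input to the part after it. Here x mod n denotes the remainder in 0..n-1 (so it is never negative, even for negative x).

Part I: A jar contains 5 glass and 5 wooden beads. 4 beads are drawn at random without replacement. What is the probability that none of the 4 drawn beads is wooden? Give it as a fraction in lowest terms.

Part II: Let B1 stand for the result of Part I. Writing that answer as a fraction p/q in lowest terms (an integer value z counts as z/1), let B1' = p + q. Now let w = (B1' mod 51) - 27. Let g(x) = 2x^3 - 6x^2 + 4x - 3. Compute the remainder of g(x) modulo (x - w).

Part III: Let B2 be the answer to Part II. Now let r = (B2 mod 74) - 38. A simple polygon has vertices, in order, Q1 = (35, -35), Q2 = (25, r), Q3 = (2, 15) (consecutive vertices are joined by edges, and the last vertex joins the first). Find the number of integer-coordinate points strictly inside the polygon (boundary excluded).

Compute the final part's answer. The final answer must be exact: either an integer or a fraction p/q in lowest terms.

Part I: total draws C(10,4) = 210; favorable C(5,4) = 5; P = 1/42; answer 1/42
Part II: B1 = 1/42; threaded value p + q = 43; w = 16; remainder = value at the root: 2*(16)^3 - 6*(16)^2 + 4*(16)^1 - 3 = (8192) + (-1536) + (64) + (-3) = 6717; answer 6717
Part III: B2 = 6717; r = 19; cross terms: (35*19 - 25*-35)=1540, (25*15 - 2*19)=337, (2*-35 - 35*15)=-595; twice the area = |1282| = 1282; area = 641; boundary points = 2 + 1 + 1 = 4; strictly interior points = area - boundary/2 + 1 = 640; answer 640

640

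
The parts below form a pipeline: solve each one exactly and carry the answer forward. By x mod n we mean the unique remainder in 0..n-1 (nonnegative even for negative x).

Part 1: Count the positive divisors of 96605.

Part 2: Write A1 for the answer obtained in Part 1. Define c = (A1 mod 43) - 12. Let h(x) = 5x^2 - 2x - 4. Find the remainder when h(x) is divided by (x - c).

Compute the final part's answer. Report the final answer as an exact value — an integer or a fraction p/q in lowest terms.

188

Part 1: 96605 = 5 * 139^2; number of divisors = (1+1) * (2+1) = 6; answer 6
Part 2: A1 = 6; c = -6; remainder = value at the root: 5*(-6)^2 - 2*(-6)^1 - 4 = (180) + (12) + (-4) = 188; answer 188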